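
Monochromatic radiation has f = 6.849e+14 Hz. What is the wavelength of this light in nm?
437.72 nm

Using the wave equation: c = fλ

Solving for wavelength:
λ = c/f = (3×10⁸ m/s) / (6.849e+14 Hz)
λ = 437.72 nm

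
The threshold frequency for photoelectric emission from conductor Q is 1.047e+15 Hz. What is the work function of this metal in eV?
4.33 eV

At the threshold frequency, photon energy equals work function:
φ = hf₀

Calculating:
φ = (6.626×10⁻³⁴ J·s)(1.047e+15 Hz)
φ = 4.33 eV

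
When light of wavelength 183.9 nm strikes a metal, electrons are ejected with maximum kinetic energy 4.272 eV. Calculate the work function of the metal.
2.47 eV

From Einstein's photoelectric equation: KE_max = hf - φ = hc/λ - φ

Rearranging for φ:
φ = hc/λ - KE_max

Calculate photon energy:
E_photon = hc/λ = 6.7419 eV

Therefore:
φ = 6.7419 - 4.272 = 2.47 eV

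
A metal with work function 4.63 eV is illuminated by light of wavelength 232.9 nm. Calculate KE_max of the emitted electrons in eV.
0.6935 eV

Using Einstein's photoelectric equation: KE_max = hf - φ = hc/λ - φ

First, calculate the photon energy:
E_photon = hc/λ = (6.626×10⁻³⁴ J·s)(3×10⁸ m/s) / (232.9×10⁻⁹ m)
E_photon = 5.3235 eV

Then, the maximum kinetic energy:
KE_max = E_photon - φ = 5.3235 eV - 4.63 eV = 0.6935 eV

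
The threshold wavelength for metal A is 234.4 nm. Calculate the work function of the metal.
5.29 eV

At the threshold wavelength, photon energy equals work function:
φ = hc/λ₀

Calculating:
φ = (6.626×10⁻³⁴ J·s)(3×10⁸ m/s) / (234.4×10⁻⁹ m)
φ = 5.29 eV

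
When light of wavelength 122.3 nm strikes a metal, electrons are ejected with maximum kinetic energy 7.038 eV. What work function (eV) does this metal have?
3.10 eV

From Einstein's photoelectric equation: KE_max = hf - φ = hc/λ - φ

Rearranging for φ:
φ = hc/λ - KE_max

Calculate photon energy:
E_photon = hc/λ = 10.1377 eV

Therefore:
φ = 10.1377 - 7.038 = 3.10 eV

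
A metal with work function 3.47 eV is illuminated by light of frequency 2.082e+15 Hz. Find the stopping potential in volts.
5.1405 V

The stopping potential V_s satisfies: eV_s = KE_max

First, find KE_max using Einstein's equation:
E_photon = hf = (6.626×10⁻³⁴ J·s)(2.082e+15 Hz) = 8.6105 eV
KE_max = E_photon - φ = 8.6105 - 3.47 = 5.1405 eV

Since eV_s = KE_max:
V_s = KE_max/e = 5.1405 V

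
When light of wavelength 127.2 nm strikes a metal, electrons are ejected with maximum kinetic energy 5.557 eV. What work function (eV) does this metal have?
4.19 eV

From Einstein's photoelectric equation: KE_max = hf - φ = hc/λ - φ

Rearranging for φ:
φ = hc/λ - KE_max

Calculate photon energy:
E_photon = hc/λ = 9.7472 eV

Therefore:
φ = 9.7472 - 5.557 = 4.19 eV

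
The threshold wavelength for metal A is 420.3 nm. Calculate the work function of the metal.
2.95 eV

At the threshold wavelength, photon energy equals work function:
φ = hc/λ₀

Calculating:
φ = (6.626×10⁻³⁴ J·s)(3×10⁸ m/s) / (420.3×10⁻⁹ m)
φ = 2.95 eV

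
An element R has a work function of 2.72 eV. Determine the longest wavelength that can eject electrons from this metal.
455.82 nm

The threshold wavelength is when the photon energy equals the work function:
hc/λ₀ = φ

Solving for λ₀:
λ₀ = hc/φ = (6.626×10⁻³⁴ J·s)(3×10⁸ m/s) / (2.72 eV × 1.602×10⁻¹⁹ J/eV)
λ₀ = 455.82 nm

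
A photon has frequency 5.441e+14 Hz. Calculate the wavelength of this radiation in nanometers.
550.99 nm

Using the wave equation: c = fλ

Solving for wavelength:
λ = c/f = (3×10⁸ m/s) / (5.441e+14 Hz)
λ = 550.99 nm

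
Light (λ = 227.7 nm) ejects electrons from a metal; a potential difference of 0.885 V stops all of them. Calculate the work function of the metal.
4.56 eV

The stopping potential gives the maximum kinetic energy: KE_max = eV_s = 0.885 eV

From Einstein's photoelectric equation: KE_max = hc/λ - φ
Rearranging: φ = hc/λ - KE_max

Calculate photon energy:
E_photon = hc/λ = (6.626×10⁻³⁴ J·s)(3×10⁸ m/s) / (227.7×10⁻⁹ m) = 5.4451 eV

Therefore:
φ = 5.4451 - 0.885 = 4.56 eV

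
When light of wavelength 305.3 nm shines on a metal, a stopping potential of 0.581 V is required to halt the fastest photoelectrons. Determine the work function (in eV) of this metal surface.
3.48 eV

The stopping potential gives the maximum kinetic energy: KE_max = eV_s = 0.581 eV

From Einstein's photoelectric equation: KE_max = hc/λ - φ
Rearranging: φ = hc/λ - KE_max

Calculate photon energy:
E_photon = hc/λ = (6.626×10⁻³⁴ J·s)(3×10⁸ m/s) / (305.3×10⁻⁹ m) = 4.0611 eV

Therefore:
φ = 4.0611 - 0.581 = 3.48 eV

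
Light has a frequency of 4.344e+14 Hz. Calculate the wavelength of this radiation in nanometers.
690.13 nm

Using the wave equation: c = fλ

Solving for wavelength:
λ = c/f = (3×10⁸ m/s) / (4.344e+14 Hz)
λ = 690.13 nm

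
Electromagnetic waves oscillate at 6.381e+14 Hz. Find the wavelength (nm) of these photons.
469.82 nm

Using the wave equation: c = fλ

Solving for wavelength:
λ = c/f = (3×10⁸ m/s) / (6.381e+14 Hz)
λ = 469.82 nm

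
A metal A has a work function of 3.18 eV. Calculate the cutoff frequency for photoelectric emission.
7.6892e+14 Hz

The threshold frequency is when the photon energy equals the work function:
hf₀ = φ

Solving for f₀:
f₀ = φ/h = (3.18 eV × 1.602×10⁻¹⁹ J/eV) / (6.626×10⁻³⁴ J·s)
f₀ = 7.6892e+14 Hz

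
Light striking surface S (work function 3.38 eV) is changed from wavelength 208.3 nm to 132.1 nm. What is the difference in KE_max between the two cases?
3.4334 eV

Using Einstein's equation: KE_max = hc/λ - φ

For λ₁ = 208.3 nm:
KE₁ = hc/λ₁ - φ = 5.9522 - 3.38 = 2.5722 eV

For λ₂ = 132.1 nm:
KE₂ = hc/λ₂ - φ = 9.3856 - 3.38 = 6.0056 eV

Change in KE:
ΔKE = KE₂ - KE₁ = 6.0056 - 2.5722 = 3.4334 eV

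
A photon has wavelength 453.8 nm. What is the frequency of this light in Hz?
6.6063e+14 Hz

Using the wave equation: c = fλ

Solving for frequency:
f = c/λ = (3×10⁸ m/s) / (453.8×10⁻⁹ m)
f = 6.6063e+14 Hz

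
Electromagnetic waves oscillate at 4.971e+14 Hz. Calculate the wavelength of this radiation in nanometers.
603.08 nm

Using the wave equation: c = fλ

Solving for wavelength:
λ = c/f = (3×10⁸ m/s) / (4.971e+14 Hz)
λ = 603.08 nm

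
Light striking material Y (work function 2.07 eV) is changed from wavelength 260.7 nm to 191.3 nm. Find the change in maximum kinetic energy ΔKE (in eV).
1.7253 eV

Using Einstein's equation: KE_max = hc/λ - φ

For λ₁ = 260.7 nm:
KE₁ = hc/λ₁ - φ = 4.7558 - 2.07 = 2.6858 eV

For λ₂ = 191.3 nm:
KE₂ = hc/λ₂ - φ = 6.4811 - 2.07 = 4.4111 eV

Change in KE:
ΔKE = KE₂ - KE₁ = 4.4111 - 2.6858 = 1.7253 eV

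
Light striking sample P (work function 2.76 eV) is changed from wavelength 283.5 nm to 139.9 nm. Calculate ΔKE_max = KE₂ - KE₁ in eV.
4.4890 eV

Using Einstein's equation: KE_max = hc/λ - φ

For λ₁ = 283.5 nm:
KE₁ = hc/λ₁ - φ = 4.3733 - 2.76 = 1.6133 eV

For λ₂ = 139.9 nm:
KE₂ = hc/λ₂ - φ = 8.8623 - 2.76 = 6.1023 eV

Change in KE:
ΔKE = KE₂ - KE₁ = 6.1023 - 1.6133 = 4.4890 eV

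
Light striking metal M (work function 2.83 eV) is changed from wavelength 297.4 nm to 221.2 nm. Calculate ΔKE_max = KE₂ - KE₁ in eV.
1.4361 eV

Using Einstein's equation: KE_max = hc/λ - φ

For λ₁ = 297.4 nm:
KE₁ = hc/λ₁ - φ = 4.1689 - 2.83 = 1.3389 eV

For λ₂ = 221.2 nm:
KE₂ = hc/λ₂ - φ = 5.6051 - 2.83 = 2.7751 eV

Change in KE:
ΔKE = KE₂ - KE₁ = 2.7751 - 1.3389 = 1.4361 eV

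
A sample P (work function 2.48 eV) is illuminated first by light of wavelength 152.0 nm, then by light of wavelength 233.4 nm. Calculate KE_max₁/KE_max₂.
2.0045

Using Einstein's equation: KE_max = hc/λ - φ

For λ₁ = 152.0 nm:
E₁ = hc/λ₁ = 8.1569 eV
KE₁ = E₁ - φ = 8.1569 - 2.48 = 5.6769 eV

For λ₂ = 233.4 nm:
E₂ = hc/λ₂ = 5.3121 eV
KE₂ = E₂ - φ = 5.3121 - 2.48 = 2.8321 eV

Ratio: KE₁/KE₂ = 5.6769/2.8321 = 2.0045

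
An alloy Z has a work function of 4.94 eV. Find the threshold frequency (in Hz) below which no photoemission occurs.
1.1945e+15 Hz

The threshold frequency is when the photon energy equals the work function:
hf₀ = φ

Solving for f₀:
f₀ = φ/h = (4.94 eV × 1.602×10⁻¹⁹ J/eV) / (6.626×10⁻³⁴ J·s)
f₀ = 1.1945e+15 Hz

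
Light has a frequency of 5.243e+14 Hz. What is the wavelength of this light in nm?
571.80 nm

Using the wave equation: c = fλ

Solving for wavelength:
λ = c/f = (3×10⁸ m/s) / (5.243e+14 Hz)
λ = 571.80 nm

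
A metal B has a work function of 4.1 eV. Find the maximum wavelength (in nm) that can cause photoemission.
302.40 nm

The threshold wavelength is when the photon energy equals the work function:
hc/λ₀ = φ

Solving for λ₀:
λ₀ = hc/φ = (6.626×10⁻³⁴ J·s)(3×10⁸ m/s) / (4.1 eV × 1.602×10⁻¹⁹ J/eV)
λ₀ = 302.40 nm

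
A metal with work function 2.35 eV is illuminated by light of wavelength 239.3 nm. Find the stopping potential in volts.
2.8311 V

The stopping potential V_s satisfies: eV_s = KE_max

First, find KE_max using Einstein's equation:
E_photon = hc/λ = 5.1811 eV
KE_max = E_photon - φ = 5.1811 - 2.35 = 2.8311 eV

Since eV_s = KE_max:
V_s = KE_max/e = 2.8311 V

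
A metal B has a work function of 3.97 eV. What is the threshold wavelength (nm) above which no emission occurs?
312.30 nm

The threshold wavelength is when the photon energy equals the work function:
hc/λ₀ = φ

Solving for λ₀:
λ₀ = hc/φ = (6.626×10⁻³⁴ J·s)(3×10⁸ m/s) / (3.97 eV × 1.602×10⁻¹⁹ J/eV)
λ₀ = 312.30 nm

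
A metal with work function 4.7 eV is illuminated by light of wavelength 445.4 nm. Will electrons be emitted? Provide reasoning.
No

For photoemission, the photon energy must exceed the work function.

Photon energy: E = hc/λ = 2.7837 eV
Work function: φ = 4.7 eV

Since E_photon (2.7837 eV) < φ (4.7 eV), photoemission will NOT occur.
The threshold wavelength is λ₀ = hc/φ = 263.8 nm.
Since 445.4 nm > 263.8 nm, the photons lack sufficient energy.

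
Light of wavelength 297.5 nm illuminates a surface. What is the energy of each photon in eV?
4.1675 eV

Using E = hf = hc/λ:

E = hc/λ = (6.626×10⁻³⁴ J·s)(3×10⁸ m/s) / (297.5×10⁻⁹ m)
E = 4.1675 eV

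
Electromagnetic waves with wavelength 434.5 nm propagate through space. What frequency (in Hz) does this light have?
6.8997e+14 Hz

Using the wave equation: c = fλ

Solving for frequency:
f = c/λ = (3×10⁸ m/s) / (434.5×10⁻⁹ m)
f = 6.8997e+14 Hz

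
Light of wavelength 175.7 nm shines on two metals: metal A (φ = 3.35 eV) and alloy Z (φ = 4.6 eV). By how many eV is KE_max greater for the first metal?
1.2500 eV

Using KE_max = hc/λ - φ for each metal:

Photon energy: E = hc/λ = 7.0566 eV

For metal A (φ₁ = 3.35 eV):
KE₁ = E - φ₁ = 7.0566 - 3.35 = 3.7066 eV

For alloy Z (φ₂ = 4.6 eV):
KE₂ = E - φ₂ = 7.0566 - 4.6 = 2.4566 eV

Difference:
ΔKE = KE₁ - KE₂ = 3.7066 - 2.4566 = 1.2500 eV

Note: The difference equals the difference in work functions: 4.6 - 3.35 = 1.25 eV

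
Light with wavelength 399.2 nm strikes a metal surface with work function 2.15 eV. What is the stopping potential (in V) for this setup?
0.9558 V

The stopping potential V_s satisfies: eV_s = KE_max

First, find KE_max using Einstein's equation:
E_photon = hc/λ = 3.1058 eV
KE_max = E_photon - φ = 3.1058 - 2.15 = 0.9558 eV

Since eV_s = KE_max:
V_s = KE_max/e = 0.9558 V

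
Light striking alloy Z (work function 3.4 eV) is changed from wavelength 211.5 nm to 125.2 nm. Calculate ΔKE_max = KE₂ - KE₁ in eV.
4.0408 eV

Using Einstein's equation: KE_max = hc/λ - φ

For λ₁ = 211.5 nm:
KE₁ = hc/λ₁ - φ = 5.8621 - 3.4 = 2.4621 eV

For λ₂ = 125.2 nm:
KE₂ = hc/λ₂ - φ = 9.9029 - 3.4 = 6.5029 eV

Change in KE:
ΔKE = KE₂ - KE₁ = 6.5029 - 2.4621 = 4.0408 eV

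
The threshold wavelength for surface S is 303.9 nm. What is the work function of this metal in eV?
4.08 eV

At the threshold wavelength, photon energy equals work function:
φ = hc/λ₀

Calculating:
φ = (6.626×10⁻³⁴ J·s)(3×10⁸ m/s) / (303.9×10⁻⁹ m)
φ = 4.08 eV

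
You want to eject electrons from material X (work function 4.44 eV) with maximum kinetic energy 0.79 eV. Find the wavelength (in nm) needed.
237.06 nm

From Einstein's equation: KE_max = hc/λ - φ

Rearranging for λ:
hc/λ = KE_max + φ
λ = hc/(KE_max + φ)

Required photon energy:
E_photon = KE_max + φ = 0.79 + 4.44 = 5.23 eV

Required wavelength:
λ = hc/E_photon = (6.626×10⁻³⁴)(3×10⁸) / (5.23 × 1.602×10⁻¹⁹)
λ = 237.06 nm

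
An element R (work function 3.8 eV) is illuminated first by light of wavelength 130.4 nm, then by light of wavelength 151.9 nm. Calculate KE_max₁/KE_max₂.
1.3085

Using Einstein's equation: KE_max = hc/λ - φ

For λ₁ = 130.4 nm:
E₁ = hc/λ₁ = 9.5080 eV
KE₁ = E₁ - φ = 9.5080 - 3.8 = 5.7080 eV

For λ₂ = 151.9 nm:
E₂ = hc/λ₂ = 8.1622 eV
KE₂ = E₂ - φ = 8.1622 - 3.8 = 4.3622 eV

Ratio: KE₁/KE₂ = 5.7080/4.3622 = 1.3085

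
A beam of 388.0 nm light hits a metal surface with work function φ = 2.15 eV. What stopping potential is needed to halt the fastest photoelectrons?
1.0455 V

The stopping potential V_s satisfies: eV_s = KE_max

First, find KE_max using Einstein's equation:
E_photon = hc/λ = 3.1955 eV
KE_max = E_photon - φ = 3.1955 - 2.15 = 1.0455 eV

Since eV_s = KE_max:
V_s = KE_max/e = 1.0455 V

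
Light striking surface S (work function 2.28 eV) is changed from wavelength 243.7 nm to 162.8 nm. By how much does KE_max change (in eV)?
2.5282 eV

Using Einstein's equation: KE_max = hc/λ - φ

For λ₁ = 243.7 nm:
KE₁ = hc/λ₁ - φ = 5.0876 - 2.28 = 2.8076 eV

For λ₂ = 162.8 nm:
KE₂ = hc/λ₂ - φ = 7.6157 - 2.28 = 5.3357 eV

Change in KE:
ΔKE = KE₂ - KE₁ = 5.3357 - 2.8076 = 2.5282 eV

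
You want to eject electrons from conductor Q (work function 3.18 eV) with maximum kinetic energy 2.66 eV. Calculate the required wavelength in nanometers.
212.30 nm

From Einstein's equation: KE_max = hc/λ - φ

Rearranging for λ:
hc/λ = KE_max + φ
λ = hc/(KE_max + φ)

Required photon energy:
E_photon = KE_max + φ = 2.66 + 3.18 = 5.84 eV

Required wavelength:
λ = hc/E_photon = (6.626×10⁻³⁴)(3×10⁸) / (5.84 × 1.602×10⁻¹⁹)
λ = 212.30 nm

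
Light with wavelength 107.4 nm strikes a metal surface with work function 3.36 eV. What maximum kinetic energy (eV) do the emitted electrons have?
8.1842 eV

Using Einstein's photoelectric equation: KE_max = hf - φ = hc/λ - φ

First, calculate the photon energy:
E_photon = hc/λ = (6.626×10⁻³⁴ J·s)(3×10⁸ m/s) / (107.4×10⁻⁹ m)
E_photon = 11.5442 eV

Then, the maximum kinetic energy:
KE_max = E_photon - φ = 11.5442 eV - 3.36 eV = 8.1842 eV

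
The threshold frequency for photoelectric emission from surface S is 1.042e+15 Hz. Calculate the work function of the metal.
4.31 eV

At the threshold frequency, photon energy equals work function:
φ = hf₀

Calculating:
φ = (6.626×10⁻³⁴ J·s)(1.042e+15 Hz)
φ = 4.31 eV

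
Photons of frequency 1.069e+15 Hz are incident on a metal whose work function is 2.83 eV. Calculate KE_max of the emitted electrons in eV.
1.5910 eV

Using Einstein's photoelectric equation: KE_max = hf - φ

First, calculate the photon energy:
E_photon = hf = (6.626×10⁻³⁴ J·s)(1.069e+15 Hz)
E_photon = 4.4210 eV

Then, the maximum kinetic energy:
KE_max = E_photon - φ = 4.4210 eV - 2.83 eV = 1.5910 eV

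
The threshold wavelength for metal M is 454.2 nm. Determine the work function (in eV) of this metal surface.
2.73 eV

At the threshold wavelength, photon energy equals work function:
φ = hc/λ₀

Calculating:
φ = (6.626×10⁻³⁴ J·s)(3×10⁸ m/s) / (454.2×10⁻⁹ m)
φ = 2.73 eV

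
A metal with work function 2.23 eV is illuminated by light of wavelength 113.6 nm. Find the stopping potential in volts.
8.6841 V

The stopping potential V_s satisfies: eV_s = KE_max

First, find KE_max using Einstein's equation:
E_photon = hc/λ = 10.9141 eV
KE_max = E_photon - φ = 10.9141 - 2.23 = 8.6841 eV

Since eV_s = KE_max:
V_s = KE_max/e = 8.6841 V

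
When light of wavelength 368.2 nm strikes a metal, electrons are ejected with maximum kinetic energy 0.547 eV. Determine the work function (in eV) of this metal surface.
2.82 eV

From Einstein's photoelectric equation: KE_max = hf - φ = hc/λ - φ

Rearranging for φ:
φ = hc/λ - KE_max

Calculate photon energy:
E_photon = hc/λ = 3.3673 eV

Therefore:
φ = 3.3673 - 0.547 = 2.82 eV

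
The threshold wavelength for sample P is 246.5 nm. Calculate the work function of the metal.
5.03 eV

At the threshold wavelength, photon energy equals work function:
φ = hc/λ₀

Calculating:
φ = (6.626×10⁻³⁴ J·s)(3×10⁸ m/s) / (246.5×10⁻⁹ m)
φ = 5.03 eV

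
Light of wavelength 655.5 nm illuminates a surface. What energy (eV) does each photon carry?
1.8914 eV

Using E = hf = hc/λ:

E = hc/λ = (6.626×10⁻³⁴ J·s)(3×10⁸ m/s) / (655.5×10⁻⁹ m)
E = 1.8914 eV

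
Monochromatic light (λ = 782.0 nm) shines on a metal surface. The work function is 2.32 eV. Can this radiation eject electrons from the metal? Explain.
No

For photoemission, the photon energy must exceed the work function.

Photon energy: E = hc/λ = 1.5855 eV
Work function: φ = 2.32 eV

Since E_photon (1.5855 eV) < φ (2.32 eV), photoemission will NOT occur.
The threshold wavelength is λ₀ = hc/φ = 534.4 nm.
Since 782.0 nm > 534.4 nm, the photons lack sufficient energy.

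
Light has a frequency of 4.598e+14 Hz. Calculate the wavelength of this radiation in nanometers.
652.01 nm

Using the wave equation: c = fλ

Solving for wavelength:
λ = c/f = (3×10⁸ m/s) / (4.598e+14 Hz)
λ = 652.01 nm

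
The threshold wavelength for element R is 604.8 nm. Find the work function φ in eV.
2.05 eV

At the threshold wavelength, photon energy equals work function:
φ = hc/λ₀

Calculating:
φ = (6.626×10⁻³⁴ J·s)(3×10⁸ m/s) / (604.8×10⁻⁹ m)
φ = 2.05 eV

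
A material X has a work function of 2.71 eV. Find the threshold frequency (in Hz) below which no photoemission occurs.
6.5528e+14 Hz

The threshold frequency is when the photon energy equals the work function:
hf₀ = φ

Solving for f₀:
f₀ = φ/h = (2.71 eV × 1.602×10⁻¹⁹ J/eV) / (6.626×10⁻³⁴ J·s)
f₀ = 6.5528e+14 Hz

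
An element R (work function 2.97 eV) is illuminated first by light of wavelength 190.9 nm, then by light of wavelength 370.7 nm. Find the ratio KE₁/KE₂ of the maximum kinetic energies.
9.4094

Using Einstein's equation: KE_max = hc/λ - φ

For λ₁ = 190.9 nm:
E₁ = hc/λ₁ = 6.4947 eV
KE₁ = E₁ - φ = 6.4947 - 2.97 = 3.5247 eV

For λ₂ = 370.7 nm:
E₂ = hc/λ₂ = 3.3446 eV
KE₂ = E₂ - φ = 3.3446 - 2.97 = 0.3746 eV

Ratio: KE₁/KE₂ = 3.5247/0.3746 = 9.4094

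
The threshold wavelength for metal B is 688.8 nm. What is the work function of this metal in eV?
1.80 eV

At the threshold wavelength, photon energy equals work function:
φ = hc/λ₀

Calculating:
φ = (6.626×10⁻³⁴ J·s)(3×10⁸ m/s) / (688.8×10⁻⁹ m)
φ = 1.80 eV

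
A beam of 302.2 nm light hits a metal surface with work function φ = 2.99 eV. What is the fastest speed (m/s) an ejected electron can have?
6.2563e+05 m/s

First, find the maximum kinetic energy:
E_photon = hc/λ = 4.1027 eV
KE_max = E_photon - φ = 4.1027 - 2.99 = 1.1127 eV

Convert to Joules: KE_max = 1.1127 × 1.602×10⁻¹⁹ J = 1.7828e-19 J

Then use KE = ½mv² to find velocity:
v = √(2·KE/m) = √(2 × 1.7828e-19 J / 9.109e-31 kg)
v = 6.2563e+05 m/s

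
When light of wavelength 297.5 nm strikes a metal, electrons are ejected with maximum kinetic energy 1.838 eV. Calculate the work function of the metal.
2.33 eV

From Einstein's photoelectric equation: KE_max = hf - φ = hc/λ - φ

Rearranging for φ:
φ = hc/λ - KE_max

Calculate photon energy:
E_photon = hc/λ = 4.1675 eV

Therefore:
φ = 4.1675 - 1.838 = 2.33 eV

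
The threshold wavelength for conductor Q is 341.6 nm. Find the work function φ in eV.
3.63 eV

At the threshold wavelength, photon energy equals work function:
φ = hc/λ₀

Calculating:
φ = (6.626×10⁻³⁴ J·s)(3×10⁸ m/s) / (341.6×10⁻⁹ m)
φ = 3.63 eV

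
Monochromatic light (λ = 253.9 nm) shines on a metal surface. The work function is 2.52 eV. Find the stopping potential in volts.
2.3632 V

The stopping potential V_s satisfies: eV_s = KE_max

First, find KE_max using Einstein's equation:
E_photon = hc/λ = 4.8832 eV
KE_max = E_photon - φ = 4.8832 - 2.52 = 2.3632 eV

Since eV_s = KE_max:
V_s = KE_max/e = 2.3632 V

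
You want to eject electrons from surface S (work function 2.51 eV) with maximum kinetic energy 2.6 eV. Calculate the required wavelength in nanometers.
242.63 nm

From Einstein's equation: KE_max = hc/λ - φ

Rearranging for λ:
hc/λ = KE_max + φ
λ = hc/(KE_max + φ)

Required photon energy:
E_photon = KE_max + φ = 2.6 + 2.51 = 5.11 eV

Required wavelength:
λ = hc/E_photon = (6.626×10⁻³⁴)(3×10⁸) / (5.11 × 1.602×10⁻¹⁹)
λ = 242.63 nm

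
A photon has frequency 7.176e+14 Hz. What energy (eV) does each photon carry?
2.9678 eV

Using E = hf:

E = hf = (6.626×10⁻³⁴ J·s)(7.176e+14 Hz)
E = 2.9678 eV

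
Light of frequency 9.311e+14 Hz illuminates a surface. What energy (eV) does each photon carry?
3.8507 eV

Using E = hf:

E = hf = (6.626×10⁻³⁴ J·s)(9.311e+14 Hz)
E = 3.8507 eV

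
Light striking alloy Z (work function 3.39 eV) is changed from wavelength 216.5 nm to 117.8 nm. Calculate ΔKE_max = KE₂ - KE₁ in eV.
4.7982 eV

Using Einstein's equation: KE_max = hc/λ - φ

For λ₁ = 216.5 nm:
KE₁ = hc/λ₁ - φ = 5.7268 - 3.39 = 2.3368 eV

For λ₂ = 117.8 nm:
KE₂ = hc/λ₂ - φ = 10.5250 - 3.39 = 7.1350 eV

Change in KE:
ΔKE = KE₂ - KE₁ = 7.1350 - 2.3368 = 4.7982 eV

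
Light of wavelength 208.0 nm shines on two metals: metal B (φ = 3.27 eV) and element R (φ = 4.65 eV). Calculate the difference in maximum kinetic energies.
1.3800 eV

Using KE_max = hc/λ - φ for each metal:

Photon energy: E = hc/λ = 5.9608 eV

For metal B (φ₁ = 3.27 eV):
KE₁ = E - φ₁ = 5.9608 - 3.27 = 2.6908 eV

For element R (φ₂ = 4.65 eV):
KE₂ = E - φ₂ = 5.9608 - 4.65 = 1.3108 eV

Difference:
ΔKE = KE₁ - KE₂ = 2.6908 - 1.3108 = 1.3800 eV

Note: The difference equals the difference in work functions: 4.65 - 3.27 = 1.38 eV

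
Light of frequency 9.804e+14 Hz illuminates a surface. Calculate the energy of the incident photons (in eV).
4.0546 eV

Using E = hf:

E = hf = (6.626×10⁻³⁴ J·s)(9.804e+14 Hz)
E = 4.0546 eV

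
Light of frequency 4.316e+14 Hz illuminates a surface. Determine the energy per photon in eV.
1.7850 eV

Using E = hf:

E = hf = (6.626×10⁻³⁴ J·s)(4.316e+14 Hz)
E = 1.7850 eV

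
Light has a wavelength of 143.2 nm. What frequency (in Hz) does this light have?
2.0935e+15 Hz

Using the wave equation: c = fλ

Solving for frequency:
f = c/λ = (3×10⁸ m/s) / (143.2×10⁻⁹ m)
f = 2.0935e+15 Hz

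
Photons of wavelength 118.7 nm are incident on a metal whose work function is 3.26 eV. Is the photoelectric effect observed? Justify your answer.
Yes

For photoemission, the photon energy must exceed the work function.

Photon energy: E = hc/λ = 10.4452 eV
Work function: φ = 3.26 eV

Since E_photon (10.4452 eV) > φ (3.26 eV), photoemission WILL occur.
The threshold wavelength is λ₀ = hc/φ = 380.3 nm.
Since 118.7 nm < 380.3 nm, the light has sufficient energy.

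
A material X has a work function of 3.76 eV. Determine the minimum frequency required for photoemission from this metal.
9.0916e+14 Hz

The threshold frequency is when the photon energy equals the work function:
hf₀ = φ

Solving for f₀:
f₀ = φ/h = (3.76 eV × 1.602×10⁻¹⁹ J/eV) / (6.626×10⁻³⁴ J·s)
f₀ = 9.0916e+14 Hz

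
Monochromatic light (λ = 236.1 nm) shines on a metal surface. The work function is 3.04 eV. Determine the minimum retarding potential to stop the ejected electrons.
2.2113 V

The stopping potential V_s satisfies: eV_s = KE_max

First, find KE_max using Einstein's equation:
E_photon = hc/λ = 5.2513 eV
KE_max = E_photon - φ = 5.2513 - 3.04 = 2.2113 eV

Since eV_s = KE_max:
V_s = KE_max/e = 2.2113 V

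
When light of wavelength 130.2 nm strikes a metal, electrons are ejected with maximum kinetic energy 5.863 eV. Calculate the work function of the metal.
3.66 eV

From Einstein's photoelectric equation: KE_max = hf - φ = hc/λ - φ

Rearranging for φ:
φ = hc/λ - KE_max

Calculate photon energy:
E_photon = hc/λ = 9.5226 eV

Therefore:
φ = 9.5226 - 5.863 = 3.66 eV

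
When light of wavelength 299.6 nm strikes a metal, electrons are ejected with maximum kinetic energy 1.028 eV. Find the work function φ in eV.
3.11 eV

From Einstein's photoelectric equation: KE_max = hf - φ = hc/λ - φ

Rearranging for φ:
φ = hc/λ - KE_max

Calculate photon energy:
E_photon = hc/λ = 4.1383 eV

Therefore:
φ = 4.1383 - 1.028 = 3.11 eV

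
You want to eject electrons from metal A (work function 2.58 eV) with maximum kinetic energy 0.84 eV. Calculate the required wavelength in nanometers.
362.53 nm

From Einstein's equation: KE_max = hc/λ - φ

Rearranging for λ:
hc/λ = KE_max + φ
λ = hc/(KE_max + φ)

Required photon energy:
E_photon = KE_max + φ = 0.84 + 2.58 = 3.42 eV

Required wavelength:
λ = hc/E_photon = (6.626×10⁻³⁴)(3×10⁸) / (3.42 × 1.602×10⁻¹⁹)
λ = 362.53 nm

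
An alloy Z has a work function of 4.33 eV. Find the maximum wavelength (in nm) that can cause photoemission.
286.34 nm

The threshold wavelength is when the photon energy equals the work function:
hc/λ₀ = φ

Solving for λ₀:
λ₀ = hc/φ = (6.626×10⁻³⁴ J·s)(3×10⁸ m/s) / (4.33 eV × 1.602×10⁻¹⁹ J/eV)
λ₀ = 286.34 nm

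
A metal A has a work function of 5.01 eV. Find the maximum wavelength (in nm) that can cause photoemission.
247.47 nm

The threshold wavelength is when the photon energy equals the work function:
hc/λ₀ = φ

Solving for λ₀:
λ₀ = hc/φ = (6.626×10⁻³⁴ J·s)(3×10⁸ m/s) / (5.01 eV × 1.602×10⁻¹⁹ J/eV)
λ₀ = 247.47 nm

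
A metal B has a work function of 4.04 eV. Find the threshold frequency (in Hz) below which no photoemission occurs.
9.7687e+14 Hz

The threshold frequency is when the photon energy equals the work function:
hf₀ = φ

Solving for f₀:
f₀ = φ/h = (4.04 eV × 1.602×10⁻¹⁹ J/eV) / (6.626×10⁻³⁴ J·s)
f₀ = 9.7687e+14 Hz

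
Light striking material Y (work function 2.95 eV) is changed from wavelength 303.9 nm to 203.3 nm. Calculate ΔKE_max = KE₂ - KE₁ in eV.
2.0188 eV

Using Einstein's equation: KE_max = hc/λ - φ

For λ₁ = 303.9 nm:
KE₁ = hc/λ₁ - φ = 4.0798 - 2.95 = 1.1298 eV

For λ₂ = 203.3 nm:
KE₂ = hc/λ₂ - φ = 6.0986 - 2.95 = 3.1486 eV

Change in KE:
ΔKE = KE₂ - KE₁ = 3.1486 - 1.1298 = 2.0188 eV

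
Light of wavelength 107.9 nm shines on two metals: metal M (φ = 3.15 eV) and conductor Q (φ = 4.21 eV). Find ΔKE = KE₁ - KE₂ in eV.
1.0600 eV

Using KE_max = hc/λ - φ for each metal:

Photon energy: E = hc/λ = 11.4907 eV

For metal M (φ₁ = 3.15 eV):
KE₁ = E - φ₁ = 11.4907 - 3.15 = 8.3407 eV

For conductor Q (φ₂ = 4.21 eV):
KE₂ = E - φ₂ = 11.4907 - 4.21 = 7.2807 eV

Difference:
ΔKE = KE₁ - KE₂ = 8.3407 - 7.2807 = 1.0600 eV

Note: The difference equals the difference in work functions: 4.21 - 3.15 = 1.06 eV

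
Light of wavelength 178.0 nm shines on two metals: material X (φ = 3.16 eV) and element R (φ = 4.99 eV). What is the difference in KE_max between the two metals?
1.8300 eV

Using KE_max = hc/λ - φ for each metal:

Photon energy: E = hc/λ = 6.9654 eV

For material X (φ₁ = 3.16 eV):
KE₁ = E - φ₁ = 6.9654 - 3.16 = 3.8054 eV

For element R (φ₂ = 4.99 eV):
KE₂ = E - φ₂ = 6.9654 - 4.99 = 1.9754 eV

Difference:
ΔKE = KE₁ - KE₂ = 3.8054 - 1.9754 = 1.8300 eV

Note: The difference equals the difference in work functions: 4.99 - 3.16 = 1.83 eV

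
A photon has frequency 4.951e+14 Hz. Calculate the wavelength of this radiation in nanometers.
605.52 nm

Using the wave equation: c = fλ

Solving for wavelength:
λ = c/f = (3×10⁸ m/s) / (4.951e+14 Hz)
λ = 605.52 nm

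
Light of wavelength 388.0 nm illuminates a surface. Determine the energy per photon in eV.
3.1955 eV

Using E = hf = hc/λ:

E = hc/λ = (6.626×10⁻³⁴ J·s)(3×10⁸ m/s) / (388.0×10⁻⁹ m)
E = 3.1955 eV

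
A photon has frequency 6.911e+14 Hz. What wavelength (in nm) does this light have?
433.79 nm

Using the wave equation: c = fλ

Solving for wavelength:
λ = c/f = (3×10⁸ m/s) / (6.911e+14 Hz)
λ = 433.79 nm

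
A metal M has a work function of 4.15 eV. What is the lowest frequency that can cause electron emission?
1.0035e+15 Hz

The threshold frequency is when the photon energy equals the work function:
hf₀ = φ

Solving for f₀:
f₀ = φ/h = (4.15 eV × 1.602×10⁻¹⁹ J/eV) / (6.626×10⁻³⁴ J·s)
f₀ = 1.0035e+15 Hz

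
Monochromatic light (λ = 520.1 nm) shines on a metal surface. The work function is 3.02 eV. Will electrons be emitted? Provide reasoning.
No

For photoemission, the photon energy must exceed the work function.

Photon energy: E = hc/λ = 2.3839 eV
Work function: φ = 3.02 eV

Since E_photon (2.3839 eV) < φ (3.02 eV), photoemission will NOT occur.
The threshold wavelength is λ₀ = hc/φ = 410.5 nm.
Since 520.1 nm > 410.5 nm, the photons lack sufficient energy.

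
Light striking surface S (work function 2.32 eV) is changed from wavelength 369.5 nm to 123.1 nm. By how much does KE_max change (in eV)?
6.7164 eV

Using Einstein's equation: KE_max = hc/λ - φ

For λ₁ = 369.5 nm:
KE₁ = hc/λ₁ - φ = 3.3555 - 2.32 = 1.0355 eV

For λ₂ = 123.1 nm:
KE₂ = hc/λ₂ - φ = 10.0718 - 2.32 = 7.7518 eV

Change in KE:
ΔKE = KE₂ - KE₁ = 7.7518 - 1.0355 = 6.7164 eV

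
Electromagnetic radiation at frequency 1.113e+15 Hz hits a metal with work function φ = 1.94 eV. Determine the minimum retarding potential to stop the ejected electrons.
2.6630 V

The stopping potential V_s satisfies: eV_s = KE_max

First, find KE_max using Einstein's equation:
E_photon = hf = (6.626×10⁻³⁴ J·s)(1.113e+15 Hz) = 4.6030 eV
KE_max = E_photon - φ = 4.6030 - 1.94 = 2.6630 eV

Since eV_s = KE_max:
V_s = KE_max/e = 2.6630 V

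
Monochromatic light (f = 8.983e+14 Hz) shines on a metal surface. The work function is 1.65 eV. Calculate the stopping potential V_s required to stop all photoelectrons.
2.0651 V

The stopping potential V_s satisfies: eV_s = KE_max

First, find KE_max using Einstein's equation:
E_photon = hf = (6.626×10⁻³⁴ J·s)(8.983e+14 Hz) = 3.7151 eV
KE_max = E_photon - φ = 3.7151 - 1.65 = 2.0651 eV

Since eV_s = KE_max:
V_s = KE_max/e = 2.0651 V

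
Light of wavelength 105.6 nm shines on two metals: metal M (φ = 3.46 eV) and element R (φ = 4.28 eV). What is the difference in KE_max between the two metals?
0.8200 eV

Using KE_max = hc/λ - φ for each metal:

Photon energy: E = hc/λ = 11.7409 eV

For metal M (φ₁ = 3.46 eV):
KE₁ = E - φ₁ = 11.7409 - 3.46 = 8.2809 eV

For element R (φ₂ = 4.28 eV):
KE₂ = E - φ₂ = 11.7409 - 4.28 = 7.4609 eV

Difference:
ΔKE = KE₁ - KE₂ = 8.2809 - 7.4609 = 0.8200 eV

Note: The difference equals the difference in work functions: 4.28 - 3.46 = 0.82 eV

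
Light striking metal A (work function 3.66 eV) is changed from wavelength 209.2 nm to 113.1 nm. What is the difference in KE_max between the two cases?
5.0358 eV

Using Einstein's equation: KE_max = hc/λ - φ

For λ₁ = 209.2 nm:
KE₁ = hc/λ₁ - φ = 5.9266 - 3.66 = 2.2666 eV

For λ₂ = 113.1 nm:
KE₂ = hc/λ₂ - φ = 10.9624 - 3.66 = 7.3024 eV

Change in KE:
ΔKE = KE₂ - KE₁ = 7.3024 - 2.2666 = 5.0358 eV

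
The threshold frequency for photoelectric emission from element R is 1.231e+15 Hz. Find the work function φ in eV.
5.09 eV

At the threshold frequency, photon energy equals work function:
φ = hf₀

Calculating:
φ = (6.626×10⁻³⁴ J·s)(1.231e+15 Hz)
φ = 5.09 eV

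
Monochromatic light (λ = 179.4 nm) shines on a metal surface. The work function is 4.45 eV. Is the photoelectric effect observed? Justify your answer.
Yes

For photoemission, the photon energy must exceed the work function.

Photon energy: E = hc/λ = 6.9110 eV
Work function: φ = 4.45 eV

Since E_photon (6.9110 eV) > φ (4.45 eV), photoemission WILL occur.
The threshold wavelength is λ₀ = hc/φ = 278.6 nm.
Since 179.4 nm < 278.6 nm, the light has sufficient energy.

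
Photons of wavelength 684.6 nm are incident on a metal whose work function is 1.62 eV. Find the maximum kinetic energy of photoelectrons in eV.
0.1910 eV

Using Einstein's photoelectric equation: KE_max = hf - φ = hc/λ - φ

First, calculate the photon energy:
E_photon = hc/λ = (6.626×10⁻³⁴ J·s)(3×10⁸ m/s) / (684.6×10⁻⁹ m)
E_photon = 1.8110 eV

Then, the maximum kinetic energy:
KE_max = E_photon - φ = 1.8110 eV - 1.62 eV = 0.1910 eV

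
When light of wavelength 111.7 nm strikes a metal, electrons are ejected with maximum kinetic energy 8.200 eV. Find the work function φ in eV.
2.90 eV

From Einstein's photoelectric equation: KE_max = hf - φ = hc/λ - φ

Rearranging for φ:
φ = hc/λ - KE_max

Calculate photon energy:
E_photon = hc/λ = 11.0997 eV

Therefore:
φ = 11.0997 - 8.200 = 2.90 eV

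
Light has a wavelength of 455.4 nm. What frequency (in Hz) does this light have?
6.5831e+14 Hz

Using the wave equation: c = fλ

Solving for frequency:
f = c/λ = (3×10⁸ m/s) / (455.4×10⁻⁹ m)
f = 6.5831e+14 Hz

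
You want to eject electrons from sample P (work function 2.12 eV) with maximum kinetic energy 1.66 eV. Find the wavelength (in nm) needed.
328.00 nm

From Einstein's equation: KE_max = hc/λ - φ

Rearranging for λ:
hc/λ = KE_max + φ
λ = hc/(KE_max + φ)

Required photon energy:
E_photon = KE_max + φ = 1.66 + 2.12 = 3.78 eV

Required wavelength:
λ = hc/E_photon = (6.626×10⁻³⁴)(3×10⁸) / (3.78 × 1.602×10⁻¹⁹)
λ = 328.00 nm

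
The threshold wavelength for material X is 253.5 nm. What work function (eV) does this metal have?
4.89 eV

At the threshold wavelength, photon energy equals work function:
φ = hc/λ₀

Calculating:
φ = (6.626×10⁻³⁴ J·s)(3×10⁸ m/s) / (253.5×10⁻⁹ m)
φ = 4.89 eV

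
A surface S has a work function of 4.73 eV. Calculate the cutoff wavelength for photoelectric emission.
262.12 nm

The threshold wavelength is when the photon energy equals the work function:
hc/λ₀ = φ

Solving for λ₀:
λ₀ = hc/φ = (6.626×10⁻³⁴ J·s)(3×10⁸ m/s) / (4.73 eV × 1.602×10⁻¹⁹ J/eV)
λ₀ = 262.12 nm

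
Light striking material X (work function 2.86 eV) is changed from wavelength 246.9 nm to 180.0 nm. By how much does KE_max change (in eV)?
1.8664 eV

Using Einstein's equation: KE_max = hc/λ - φ

For λ₁ = 246.9 nm:
KE₁ = hc/λ₁ - φ = 5.0216 - 2.86 = 2.1616 eV

For λ₂ = 180.0 nm:
KE₂ = hc/λ₂ - φ = 6.8880 - 2.86 = 4.0280 eV

Change in KE:
ΔKE = KE₂ - KE₁ = 4.0280 - 2.1616 = 1.8664 eV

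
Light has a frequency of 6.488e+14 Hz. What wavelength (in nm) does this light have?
462.07 nm

Using the wave equation: c = fλ

Solving for wavelength:
λ = c/f = (3×10⁸ m/s) / (6.488e+14 Hz)
λ = 462.07 nm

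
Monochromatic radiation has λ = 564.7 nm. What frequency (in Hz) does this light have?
5.3089e+14 Hz

Using the wave equation: c = fλ

Solving for frequency:
f = c/λ = (3×10⁸ m/s) / (564.7×10⁻⁹ m)
f = 5.3089e+14 Hz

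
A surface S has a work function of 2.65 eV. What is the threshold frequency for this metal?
6.4077e+14 Hz

The threshold frequency is when the photon energy equals the work function:
hf₀ = φ

Solving for f₀:
f₀ = φ/h = (2.65 eV × 1.602×10⁻¹⁹ J/eV) / (6.626×10⁻³⁴ J·s)
f₀ = 6.4077e+14 Hz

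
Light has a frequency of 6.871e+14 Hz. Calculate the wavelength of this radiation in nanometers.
436.32 nm

Using the wave equation: c = fλ

Solving for wavelength:
λ = c/f = (3×10⁸ m/s) / (6.871e+14 Hz)
λ = 436.32 nm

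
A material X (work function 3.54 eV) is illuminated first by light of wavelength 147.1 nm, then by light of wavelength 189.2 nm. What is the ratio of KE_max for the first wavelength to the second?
1.6225

Using Einstein's equation: KE_max = hc/λ - φ

For λ₁ = 147.1 nm:
E₁ = hc/λ₁ = 8.4286 eV
KE₁ = E₁ - φ = 8.4286 - 3.54 = 4.8886 eV

For λ₂ = 189.2 nm:
E₂ = hc/λ₂ = 6.5531 eV
KE₂ = E₂ - φ = 6.5531 - 3.54 = 3.0131 eV

Ratio: KE₁/KE₂ = 4.8886/3.0131 = 1.6225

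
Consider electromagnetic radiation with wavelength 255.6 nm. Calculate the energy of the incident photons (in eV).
4.8507 eV

Using E = hf = hc/λ:

E = hc/λ = (6.626×10⁻³⁴ J·s)(3×10⁸ m/s) / (255.6×10⁻⁹ m)
E = 4.8507 eV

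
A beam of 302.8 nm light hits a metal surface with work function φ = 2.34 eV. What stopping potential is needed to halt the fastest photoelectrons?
1.7546 V

The stopping potential V_s satisfies: eV_s = KE_max

First, find KE_max using Einstein's equation:
E_photon = hc/λ = 4.0946 eV
KE_max = E_photon - φ = 4.0946 - 2.34 = 1.7546 eV

Since eV_s = KE_max:
V_s = KE_max/e = 1.7546 V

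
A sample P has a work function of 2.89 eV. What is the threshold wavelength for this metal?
429.01 nm

The threshold wavelength is when the photon energy equals the work function:
hc/λ₀ = φ

Solving for λ₀:
λ₀ = hc/φ = (6.626×10⁻³⁴ J·s)(3×10⁸ m/s) / (2.89 eV × 1.602×10⁻¹⁹ J/eV)
λ₀ = 429.01 nm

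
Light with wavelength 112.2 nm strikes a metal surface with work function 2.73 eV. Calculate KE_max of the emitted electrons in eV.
8.3203 eV

Using Einstein's photoelectric equation: KE_max = hf - φ = hc/λ - φ

First, calculate the photon energy:
E_photon = hc/λ = (6.626×10⁻³⁴ J·s)(3×10⁸ m/s) / (112.2×10⁻⁹ m)
E_photon = 11.0503 eV

Then, the maximum kinetic energy:
KE_max = E_photon - φ = 11.0503 eV - 2.73 eV = 8.3203 eV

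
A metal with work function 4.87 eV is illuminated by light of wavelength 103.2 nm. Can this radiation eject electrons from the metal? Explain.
Yes

For photoemission, the photon energy must exceed the work function.

Photon energy: E = hc/λ = 12.0140 eV
Work function: φ = 4.87 eV

Since E_photon (12.0140 eV) > φ (4.87 eV), photoemission WILL occur.
The threshold wavelength is λ₀ = hc/φ = 254.6 nm.
Since 103.2 nm < 254.6 nm, the light has sufficient energy.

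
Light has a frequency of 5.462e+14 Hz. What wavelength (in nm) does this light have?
548.87 nm

Using the wave equation: c = fλ

Solving for wavelength:
λ = c/f = (3×10⁸ m/s) / (5.462e+14 Hz)
λ = 548.87 nm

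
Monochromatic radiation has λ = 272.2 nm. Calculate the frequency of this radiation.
1.1014e+15 Hz

Using the wave equation: c = fλ

Solving for frequency:
f = c/λ = (3×10⁸ m/s) / (272.2×10⁻⁹ m)
f = 1.1014e+15 Hz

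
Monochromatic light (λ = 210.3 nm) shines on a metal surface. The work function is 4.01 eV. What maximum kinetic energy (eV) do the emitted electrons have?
1.8856 eV

Using Einstein's photoelectric equation: KE_max = hf - φ = hc/λ - φ

First, calculate the photon energy:
E_photon = hc/λ = (6.626×10⁻³⁴ J·s)(3×10⁸ m/s) / (210.3×10⁻⁹ m)
E_photon = 5.8956 eV

Then, the maximum kinetic energy:
KE_max = E_photon - φ = 5.8956 eV - 4.01 eV = 1.8856 eV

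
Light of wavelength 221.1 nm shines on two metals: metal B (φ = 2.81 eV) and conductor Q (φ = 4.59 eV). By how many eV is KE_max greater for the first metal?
1.7800 eV

Using KE_max = hc/λ - φ for each metal:

Photon energy: E = hc/λ = 5.6076 eV

For metal B (φ₁ = 2.81 eV):
KE₁ = E - φ₁ = 5.6076 - 2.81 = 2.7976 eV

For conductor Q (φ₂ = 4.59 eV):
KE₂ = E - φ₂ = 5.6076 - 4.59 = 1.0176 eV

Difference:
ΔKE = KE₁ - KE₂ = 2.7976 - 1.0176 = 1.7800 eV

Note: The difference equals the difference in work functions: 4.59 - 2.81 = 1.78 eV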